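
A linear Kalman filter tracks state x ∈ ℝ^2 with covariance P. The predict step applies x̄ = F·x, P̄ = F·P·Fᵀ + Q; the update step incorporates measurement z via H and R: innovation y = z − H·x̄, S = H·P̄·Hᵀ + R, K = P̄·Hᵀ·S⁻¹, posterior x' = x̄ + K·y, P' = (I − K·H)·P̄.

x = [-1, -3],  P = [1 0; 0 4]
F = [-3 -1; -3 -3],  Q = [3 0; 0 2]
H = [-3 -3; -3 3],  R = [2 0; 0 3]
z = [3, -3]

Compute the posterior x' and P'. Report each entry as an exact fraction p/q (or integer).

x' = [-9/3151, -33432/34661]
P' = [427/3151 -81/3151; -81/3151 4759/34661]

x̄ = F·x = [6, 12]
P̄ = F·P·Fᵀ + Q = [16 21; 21 47]
y = z − H·x̄ = [57, -21]
S = H·P̄·Hᵀ + R = [947 -279; -279 192]
K = P̄·Hᵀ·S⁻¹ = [-519/3151 -508/3151; -5802/34661 5650/34661]
x' = x̄ + K·y = [-9/3151, -33432/34661]
P' = (I − K·H)·P̄ = [427/3151 -81/3151; -81/3151 4759/34661]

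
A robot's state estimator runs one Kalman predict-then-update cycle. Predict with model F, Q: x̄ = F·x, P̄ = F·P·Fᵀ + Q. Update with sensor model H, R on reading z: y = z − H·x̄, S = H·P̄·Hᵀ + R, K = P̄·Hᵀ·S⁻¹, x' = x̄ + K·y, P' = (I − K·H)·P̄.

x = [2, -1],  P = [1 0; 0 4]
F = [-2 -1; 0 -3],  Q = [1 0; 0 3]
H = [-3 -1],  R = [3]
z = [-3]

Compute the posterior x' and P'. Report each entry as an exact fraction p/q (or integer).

x' = [-6/5, 84/13]
P' = [6/5 -3; -3 132/13]

x̄ = F·x = [-3, 3]
P̄ = F·P·Fᵀ + Q = [9 12; 12 39]
y = z − H·x̄ = [-9]
S = H·P̄·Hᵀ + R = [195]
K = P̄·Hᵀ·S⁻¹ = [-1/5; -5/13]
x' = x̄ + K·y = [-6/5, 84/13]
P' = (I − K·H)·P̄ = [6/5 -3; -3 132/13]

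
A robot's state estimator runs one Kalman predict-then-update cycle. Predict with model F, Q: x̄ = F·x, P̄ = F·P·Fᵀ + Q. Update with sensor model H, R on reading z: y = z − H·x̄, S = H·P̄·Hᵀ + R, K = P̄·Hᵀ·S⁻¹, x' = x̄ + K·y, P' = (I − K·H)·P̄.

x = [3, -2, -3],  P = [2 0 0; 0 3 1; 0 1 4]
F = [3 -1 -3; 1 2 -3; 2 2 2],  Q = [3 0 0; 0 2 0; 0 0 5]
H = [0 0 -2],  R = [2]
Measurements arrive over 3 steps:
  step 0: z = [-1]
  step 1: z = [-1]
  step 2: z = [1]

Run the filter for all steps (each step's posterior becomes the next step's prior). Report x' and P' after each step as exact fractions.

step 0: x' = [194/11, 78/11, 5/11], P' = [5182/99 2747/99 -26/99; 2747/99 3760/99 -10/99; -26/99 -10/99 49/99]
step 1: x' = [1748965/116393, -615527/116393, 63133/116393], P' = [17390666/116393 -2440320/116393 34346/116393; -2440320/116393 2612887/116393 41716/116393; 34346/116393 41716/116393 58147/116393]
step 2: x' = [2306029897/123945795, -914718838/123945795, -59521559/123945795], P' = [50470604729/123945795 -8759229971/123945795 88674332/123945795; -8759229971/123945795 3820087109/123945795 30021262/123945795; 88674332/123945795 30021262/123945795 61914701/123945795]

step 0: x̄ = F·x = [20, 8, -4]
step 0: P̄ = F·P·Fᵀ + Q = [66 33 -26; 33 40 -10; -26 -10 49]
step 0: y = z − H·x̄ = [-9]
step 0: S = H·P̄·Hᵀ + R = [198]
step 0: K = P̄·Hᵀ·S⁻¹ = [26/99; 10/99; -49/99]
step 0: x' = x̄ + K·y = [194/11, 78/11, 5/11]
step 0: P' = (I − K·H)·P̄ = [5182/99 2747/99 -26/99; 2747/99 3760/99 -10/99; -26/99 -10/99 49/99]
step 1: x̄ = F·x = [489/11, 335/11, 554/11]
step 1: P̄ = F·P·Fᵀ + Q = [35062/99 22544/99 34346/99; 22544/99 32125/99 41716/99; 34346/99 41716/99 58147/99]
step 1: y = z − H·x̄ = [1097/11]
step 1: S = H·P̄·Hᵀ + R = [232786/99]
step 1: K = P̄·Hᵀ·S⁻¹ = [-34346/116393; -41716/116393; -58147/116393]
step 1: x' = x̄ + K·y = [1748965/116393, -615527/116393, 63133/116393]
step 1: P' = (I − K·H)·P̄ = [17390666/116393 -2440320/116393 34346/116393; -2440320/116393 2612887/116393 41716/116393; 34346/116393 41716/116393 58147/116393]
step 2: x̄ = F·x = [5673023/116393, 328512/116393, 2393142/116393]
step 2: P̄ = F·P·Fᵀ + Q = [174275371/116393 34730647/116393 88674332/116393; 34730647/116393 18130375/116393 30021262/116393; 88674332/116393 30021262/116393 61914701/116393]
step 2: y = z − H·x̄ = [4902677/116393]
step 2: S = H·P̄·Hᵀ + R = [247891590/116393]
step 2: K = P̄·Hᵀ·S⁻¹ = [-88674332/123945795; -30021262/123945795; -61914701/123945795]
step 2: x' = x̄ + K·y = [2306029897/123945795, -914718838/123945795, -59521559/123945795]
step 2: P' = (I − K·H)·P̄ = [50470604729/123945795 -8759229971/123945795 88674332/123945795; -8759229971/123945795 3820087109/123945795 30021262/123945795; 88674332/123945795 30021262/123945795 61914701/123945795]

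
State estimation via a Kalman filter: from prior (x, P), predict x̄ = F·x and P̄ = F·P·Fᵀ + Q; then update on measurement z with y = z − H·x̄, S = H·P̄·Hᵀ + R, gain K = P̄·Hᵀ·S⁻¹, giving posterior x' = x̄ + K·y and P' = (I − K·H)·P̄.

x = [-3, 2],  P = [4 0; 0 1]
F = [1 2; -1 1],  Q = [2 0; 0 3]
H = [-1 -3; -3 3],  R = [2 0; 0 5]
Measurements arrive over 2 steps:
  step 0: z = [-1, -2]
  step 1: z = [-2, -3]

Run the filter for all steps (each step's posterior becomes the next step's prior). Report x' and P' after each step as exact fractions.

step 0: x̄ = F·x = [1, 5]
step 0: P̄ = F·P·Fᵀ + Q = [10 -2; -2 8]
step 0: y = z − H·x̄ = [15, -14]
step 0: S = H·P̄·Hᵀ + R = [72 -54; -54 203]
step 0: K = P̄·Hᵀ·S⁻¹ = [-53/225 -6/25; -1423/5850 27/325]
step 0: x' = x̄ + K·y = [62/75, 367/1950]
step 0: P' = (I − K·H)·P̄ = [94/225 4/225; 4/225 457/2925]
step 1: x̄ = F·x = [391/325, -83/130]
step 1: P̄ = F·P·Fᵀ + Q = [1012/325 -8/65; -8/65 46/13]
step 1: y = z − H·x̄ = [-1763/650, 1641/650]
step 1: S = H·P̄·Hᵀ + R = [11772/325 -7554/325; -7554/325 21803/325]
step 1: K = P̄·Hᵀ·S⁻¹ = [-33299/153540 -5627/25590; -72893/307080 4171/51180]
step 1: x' = x̄ + K·y = [379603/307080, 129661/614160]
step 1: P' = (I − K·H)·P̄ = [14713/38385 1291/76770; 1291/76770 23437/153540]

step 0: x' = [62/75, 367/1950], P' = [94/225 4/225; 4/225 457/2925]
step 1: x' = [379603/307080, 129661/614160], P' = [14713/38385 1291/76770; 1291/76770 23437/153540]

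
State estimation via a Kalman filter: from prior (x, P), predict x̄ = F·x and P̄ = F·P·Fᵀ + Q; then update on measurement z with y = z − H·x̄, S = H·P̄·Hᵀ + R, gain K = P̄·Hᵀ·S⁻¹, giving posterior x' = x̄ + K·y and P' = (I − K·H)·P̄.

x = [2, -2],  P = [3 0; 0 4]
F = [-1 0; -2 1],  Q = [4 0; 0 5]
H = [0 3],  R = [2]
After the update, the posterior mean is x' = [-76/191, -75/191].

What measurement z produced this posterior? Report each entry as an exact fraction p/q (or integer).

x̄ = F·x = [-2, -6]
P̄ = F·P·Fᵀ + Q = [7 6; 6 21]
S = H·P̄·Hᵀ + R = [191]
K = P̄·Hᵀ·S⁻¹ = [18/191; 63/191]
x' − x̄ = [306/191, 1071/191] = K·y
y = (KᵀK)⁻¹·Kᵀ·(x' − x̄) = [17]
z = y + H·x̄ = [17] + [-18] = [-1]

z = [-1]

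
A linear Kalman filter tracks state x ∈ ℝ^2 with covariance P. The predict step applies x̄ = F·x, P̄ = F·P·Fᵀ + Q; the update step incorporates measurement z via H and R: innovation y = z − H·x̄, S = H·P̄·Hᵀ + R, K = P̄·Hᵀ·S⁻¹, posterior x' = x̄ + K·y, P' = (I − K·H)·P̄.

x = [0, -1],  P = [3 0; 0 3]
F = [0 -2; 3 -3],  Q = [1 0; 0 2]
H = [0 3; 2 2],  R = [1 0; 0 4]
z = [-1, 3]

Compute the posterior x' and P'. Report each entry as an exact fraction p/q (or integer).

x' = [75/44, -1321/4246]
P' = [21/22 -1/11; -1/11 230/2123]

x̄ = F·x = [2, 3]
P̄ = F·P·Fᵀ + Q = [13 18; 18 56]
y = z − H·x̄ = [-10, -7]
S = H·P̄·Hᵀ + R = [505 444; 444 424]
K = P̄·Hᵀ·S⁻¹ = [-3/11 19/44; 690/2123 37/4246]
x' = x̄ + K·y = [75/44, -1321/4246]
P' = (I − K·H)·P̄ = [21/22 -1/11; -1/11 230/2123]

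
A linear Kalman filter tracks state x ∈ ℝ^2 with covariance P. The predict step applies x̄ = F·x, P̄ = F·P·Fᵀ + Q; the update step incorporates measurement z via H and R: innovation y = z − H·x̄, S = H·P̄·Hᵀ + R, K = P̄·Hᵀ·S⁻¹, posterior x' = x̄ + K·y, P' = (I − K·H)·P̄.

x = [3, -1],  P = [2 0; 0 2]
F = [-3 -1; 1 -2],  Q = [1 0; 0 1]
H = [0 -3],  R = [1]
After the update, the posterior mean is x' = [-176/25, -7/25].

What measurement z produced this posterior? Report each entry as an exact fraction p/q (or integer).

z = [1]

x̄ = F·x = [-8, 5]
P̄ = F·P·Fᵀ + Q = [21 -2; -2 11]
S = H·P̄·Hᵀ + R = [100]
K = P̄·Hᵀ·S⁻¹ = [3/50; -33/100]
x' − x̄ = [24/25, -132/25] = K·y
y = (KᵀK)⁻¹·Kᵀ·(x' − x̄) = [16]
z = y + H·x̄ = [16] + [-15] = [1]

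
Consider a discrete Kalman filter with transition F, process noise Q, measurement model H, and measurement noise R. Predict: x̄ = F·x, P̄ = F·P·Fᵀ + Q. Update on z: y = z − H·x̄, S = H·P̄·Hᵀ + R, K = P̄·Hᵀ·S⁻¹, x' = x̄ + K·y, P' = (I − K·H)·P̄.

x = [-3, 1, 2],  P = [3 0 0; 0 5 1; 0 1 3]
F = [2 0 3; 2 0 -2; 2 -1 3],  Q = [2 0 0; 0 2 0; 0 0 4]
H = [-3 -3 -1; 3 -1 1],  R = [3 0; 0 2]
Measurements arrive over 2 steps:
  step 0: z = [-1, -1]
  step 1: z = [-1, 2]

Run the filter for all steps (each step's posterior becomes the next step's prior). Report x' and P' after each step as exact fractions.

step 0: x' = [-8262/256643, 96018/256643, -88879/256643], P' = [194494/256643 -13362/256643 -497694/256643; -13362/256643 79246/256643 -7500/256643; -497694/256643 -7500/256643 1571658/256643]
step 1: x' = [1035358445/1948965923, -547097300/1948965923, 239319071/1948965923], P' = [1856573993/3897931846 -180951093/3897931846 -4290624453/3897931846; -180951093/3897931846 1176109789/3897931846 -210275667/3897931846; -4290624453/3897931846 -210275667/3897931846 14125409841/3897931846]

step 0: x̄ = F·x = [0, -10, -1]
step 0: P̄ = F·P·Fᵀ + Q = [41 -6 36; -6 26 -4; 36 -4 42]
step 0: y = z − H·x̄ = [-32, -10]
step 0: S = H·P̄·Hᵀ + R = [732 -505; -505 699]
step 0: K = P̄·Hᵀ·S⁻¹ = [-15234/256643 49575/256643; -63384/256643 -63416/256643; -18692/256643 43038/256643]
step 0: x' = x̄ + K·y = [-8262/256643, 96018/256643, -88879/256643]
step 0: P' = (I − K·H)·P̄ = [194494/256643 -13362/256643 -497694/256643; -13362/256643 79246/256643 -7500/256643; -497694/256643 -7500/256643 1571658/256643]
step 1: x̄ = F·x = [-283161/256643, 161234/256643, -379179/256643]
step 1: P̄ = F·P·Fᵀ + Q = [9463856/256643 -9647360/256643 8999794/256643; -9647360/256643 11559446/256643 -9635636/256643; 8999794/256643 -9635636/256643 10154836/256643]
step 1: y = z − H·x̄ = [-1001603/256643, 1903182/256643]
step 1: S = H·P̄·Hᵀ + R = [22666951/256643 -37494534/256643; -37494534/256643 238556468/256643]
step 1: K = P̄·Hᵀ·S⁻¹ = [-245414749/3897931846 1460048619/7795863692; -925066807/3897931846 -1929238735/7795863692; -207569827/3897931846 1463812149/7795863692]
step 1: x' = x̄ + K·y = [1035358445/1948965923, -547097300/1948965923, 239319071/1948965923]
step 1: P' = (I − K·H)·P̄ = [1856573993/3897931846 -180951093/3897931846 -4290624453/3897931846; -180951093/3897931846 1176109789/3897931846 -210275667/3897931846; -4290624453/3897931846 -210275667/3897931846 14125409841/3897931846]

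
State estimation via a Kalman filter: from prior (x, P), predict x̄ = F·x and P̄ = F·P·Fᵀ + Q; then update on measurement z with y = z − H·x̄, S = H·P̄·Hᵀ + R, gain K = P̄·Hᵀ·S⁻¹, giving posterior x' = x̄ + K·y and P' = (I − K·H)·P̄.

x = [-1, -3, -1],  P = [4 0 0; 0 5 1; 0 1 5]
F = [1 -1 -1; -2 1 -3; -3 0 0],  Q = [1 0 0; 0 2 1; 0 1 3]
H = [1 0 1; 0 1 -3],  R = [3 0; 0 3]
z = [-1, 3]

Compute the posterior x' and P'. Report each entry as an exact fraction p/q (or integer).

x̄ = F·x = [3, 2, 3]
P̄ = F·P·Fᵀ + Q = [17 4 -12; 4 62 25; -12 25 39]
y = z − H·x̄ = [-7, 10]
S = H·P̄·Hᵀ + R = [35 -52; -52 266]
K = P̄·Hᵀ·S⁻¹ = [1705/3303 830/3303; 391/367 117/734; 1199/3303 -908/3303]
x' = x̄ + K·y = [6274/3303, -1418/367, -7564/3303]
P' = (I − K·H)·P̄ = [14426/3303 -2827/367 -9311/3303; -2827/367 24351/734 4000/367; -9311/3303 4000/367 12908/3303]

x' = [6274/3303, -1418/367, -7564/3303]
P' = [14426/3303 -2827/367 -9311/3303; -2827/367 24351/734 4000/367; -9311/3303 4000/367 12908/3303]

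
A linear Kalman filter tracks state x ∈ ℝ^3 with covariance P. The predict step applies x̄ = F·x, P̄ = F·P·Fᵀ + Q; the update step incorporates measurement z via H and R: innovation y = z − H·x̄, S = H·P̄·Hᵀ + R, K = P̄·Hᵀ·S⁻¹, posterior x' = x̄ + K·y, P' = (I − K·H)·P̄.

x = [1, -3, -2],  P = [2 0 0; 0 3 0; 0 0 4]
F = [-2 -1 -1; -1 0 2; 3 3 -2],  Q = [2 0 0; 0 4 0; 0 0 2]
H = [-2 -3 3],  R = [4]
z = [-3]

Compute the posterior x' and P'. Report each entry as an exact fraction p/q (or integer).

x' = [1463/447, -1987/447, -1456/447]
P' = [19076/1341 -12928/1341 -292/1341; -12928/1341 14126/1341 5342/1341; -292/1341 5342/1341 5522/1341]

x̄ = F·x = [3, -5, -2]
P̄ = F·P·Fᵀ + Q = [17 -4 -13; -4 22 -22; -13 -22 63]
y = z − H·x̄ = [-6]
S = H·P̄·Hᵀ + R = [1341]
K = P̄·Hᵀ·S⁻¹ = [-61/1341; -124/1341; 281/1341]
x' = x̄ + K·y = [1463/447, -1987/447, -1456/447]
P' = (I − K·H)·P̄ = [19076/1341 -12928/1341 -292/1341; -12928/1341 14126/1341 5342/1341; -292/1341 5342/1341 5522/1341]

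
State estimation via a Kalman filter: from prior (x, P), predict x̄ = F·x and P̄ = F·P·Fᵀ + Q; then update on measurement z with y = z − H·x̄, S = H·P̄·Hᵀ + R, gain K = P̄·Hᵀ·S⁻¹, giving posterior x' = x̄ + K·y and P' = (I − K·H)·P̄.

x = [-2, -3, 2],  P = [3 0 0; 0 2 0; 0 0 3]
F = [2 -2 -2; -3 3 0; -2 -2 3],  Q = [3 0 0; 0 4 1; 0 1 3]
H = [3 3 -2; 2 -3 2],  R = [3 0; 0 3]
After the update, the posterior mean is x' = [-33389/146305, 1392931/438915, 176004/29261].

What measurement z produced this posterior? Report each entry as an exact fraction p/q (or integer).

x̄ = F·x = [-2, -3, 16]
P̄ = F·P·Fᵀ + Q = [35 -30 -22; -30 49 7; -22 7 50]
S = H·P̄·Hᵀ + R = [599 -301; -301 884]
K = P̄·Hᵀ·S⁻¹ = [29024/146305 29081/146305; -20081/438915 -102664/438915; -7843/29261 -1512/29261]
x' − x̄ = [259221/146305, 2709676/438915, -292172/29261] = K·y
y = (KᵀK)⁻¹·Kᵀ·(x' − x̄) = [44, -35]
z = y + H·x̄ = [44, -35] + [-47, 37] = [-3, 2]

z = [-3, 2]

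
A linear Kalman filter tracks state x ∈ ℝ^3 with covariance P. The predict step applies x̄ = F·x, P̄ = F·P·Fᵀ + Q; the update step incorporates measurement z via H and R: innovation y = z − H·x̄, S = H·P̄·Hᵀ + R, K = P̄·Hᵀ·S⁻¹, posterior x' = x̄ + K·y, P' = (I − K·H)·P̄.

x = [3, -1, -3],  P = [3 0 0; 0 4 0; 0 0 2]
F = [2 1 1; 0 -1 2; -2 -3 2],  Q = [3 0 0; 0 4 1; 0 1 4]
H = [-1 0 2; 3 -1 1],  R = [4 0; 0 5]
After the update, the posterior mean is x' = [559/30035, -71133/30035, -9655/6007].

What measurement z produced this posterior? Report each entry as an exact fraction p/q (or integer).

z = [-3, 1]

x̄ = F·x = [2, -5, -9]
P̄ = F·P·Fᵀ + Q = [21 0 -20; 0 16 21; -20 21 60]
S = H·P̄·Hᵀ + R = [345 -85; -85 108]
K = P̄·Hᵀ·S⁻¹ = [-2933/30035 1930/6007; 4961/30035 1059/6007; 2667/6007 931/6007]
x' − x̄ = [-59511/30035, 79042/30035, 44408/6007] = K·y
y = (KᵀK)⁻¹·Kᵀ·(x' − x̄) = [17, -1]
z = y + H·x̄ = [17, -1] + [-20, 2] = [-3, 1]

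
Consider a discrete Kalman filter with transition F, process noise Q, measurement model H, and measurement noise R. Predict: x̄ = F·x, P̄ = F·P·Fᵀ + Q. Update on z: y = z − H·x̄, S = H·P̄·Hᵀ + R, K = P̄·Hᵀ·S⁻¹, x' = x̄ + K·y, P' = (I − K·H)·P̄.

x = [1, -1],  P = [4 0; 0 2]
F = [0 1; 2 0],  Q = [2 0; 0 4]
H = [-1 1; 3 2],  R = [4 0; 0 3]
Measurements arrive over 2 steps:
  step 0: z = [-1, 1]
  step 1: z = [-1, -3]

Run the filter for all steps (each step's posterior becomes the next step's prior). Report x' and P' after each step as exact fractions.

step 0: x̄ = F·x = [-1, 2]
step 0: P̄ = F·P·Fᵀ + Q = [4 0; 0 20]
step 0: y = z − H·x̄ = [-4, 0]
step 0: S = H·P̄·Hᵀ + R = [28 28; 28 119]
step 0: K = P̄·Hᵀ·S⁻¹ = [-29/91 16/91; 45/91 20/91]
step 0: x' = x̄ + K·y = [25/91, 2/91]
step 0: P' = (I − K·H)·P̄ = [8/13 -60/91; -60/91 120/91]
step 1: x̄ = F·x = [2/91, 50/91]
step 1: P̄ = F·P·Fᵀ + Q = [302/91 -120/91; -120/91 84/13]
step 1: y = z − H·x̄ = [-139/91, -379/91]
step 1: S = H·P̄·Hᵀ + R = [1494/91 150/91; 150/91 3903/91]
step 1: K = P̄·Hᵀ·S⁻¹ = [-22397/74469 13568/74469; 11286/24823 4756/24823]
step 1: x' = x̄ + K·y = [-6887/24823, -23408/24823]
step 1: P' = (I − K·H)·P̄ = [43976/74469 -15204/24823; -15204/24823 29940/24823]

step 0: x' = [25/91, 2/91], P' = [8/13 -60/91; -60/91 120/91]
step 1: x' = [-6887/24823, -23408/24823], P' = [43976/74469 -15204/24823; -15204/24823 29940/24823]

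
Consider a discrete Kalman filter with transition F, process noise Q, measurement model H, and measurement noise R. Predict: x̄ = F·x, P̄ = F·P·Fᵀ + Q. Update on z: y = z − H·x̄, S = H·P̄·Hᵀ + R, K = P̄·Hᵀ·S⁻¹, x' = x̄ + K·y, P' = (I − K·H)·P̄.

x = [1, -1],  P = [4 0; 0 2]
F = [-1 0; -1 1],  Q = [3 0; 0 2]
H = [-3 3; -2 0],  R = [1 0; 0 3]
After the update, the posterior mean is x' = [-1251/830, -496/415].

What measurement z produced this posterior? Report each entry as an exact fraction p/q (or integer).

z = [1, 3]

x̄ = F·x = [-1, -2]
P̄ = F·P·Fᵀ + Q = [7 4; 4 8]
S = H·P̄·Hᵀ + R = [64 18; 18 31]
K = P̄·Hᵀ·S⁻¹ = [-27/1660 -367/830; 129/415 -182/415]
x' − x̄ = [-421/830, 334/415] = K·y
y = (KᵀK)⁻¹·Kᵀ·(x' − x̄) = [4, 1]
z = y + H·x̄ = [4, 1] + [-3, 2] = [1, 3]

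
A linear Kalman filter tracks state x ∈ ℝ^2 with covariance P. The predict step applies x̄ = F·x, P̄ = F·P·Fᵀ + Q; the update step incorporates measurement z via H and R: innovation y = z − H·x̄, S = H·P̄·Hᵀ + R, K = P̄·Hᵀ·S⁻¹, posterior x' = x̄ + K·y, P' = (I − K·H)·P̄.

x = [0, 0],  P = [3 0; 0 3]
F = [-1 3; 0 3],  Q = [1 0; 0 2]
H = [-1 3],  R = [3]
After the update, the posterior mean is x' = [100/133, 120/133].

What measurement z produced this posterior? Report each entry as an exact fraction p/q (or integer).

z = [2]

x̄ = F·x = [0, 0]
P̄ = F·P·Fᵀ + Q = [31 27; 27 29]
S = H·P̄·Hᵀ + R = [133]
K = P̄·Hᵀ·S⁻¹ = [50/133; 60/133]
x' − x̄ = [100/133, 120/133] = K·y
y = (KᵀK)⁻¹·Kᵀ·(x' − x̄) = [2]
z = y + H·x̄ = [2] + [0] = [2]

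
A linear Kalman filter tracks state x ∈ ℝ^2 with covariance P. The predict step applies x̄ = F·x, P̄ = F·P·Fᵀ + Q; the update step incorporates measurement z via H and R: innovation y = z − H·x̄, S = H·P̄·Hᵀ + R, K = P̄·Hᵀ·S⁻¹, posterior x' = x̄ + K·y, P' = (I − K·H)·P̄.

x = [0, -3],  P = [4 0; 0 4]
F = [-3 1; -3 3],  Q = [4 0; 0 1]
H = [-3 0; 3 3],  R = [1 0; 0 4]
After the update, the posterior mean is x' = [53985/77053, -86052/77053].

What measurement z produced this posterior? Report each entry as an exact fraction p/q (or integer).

x̄ = F·x = [-3, -9]
P̄ = F·P·Fᵀ + Q = [44 48; 48 73]
S = H·P̄·Hᵀ + R = [397 -828; -828 1921]
K = P̄·Hᵀ·S⁻¹ = [-25044/77053 276/77053; 23940/77053 24879/77053]
x' − x̄ = [285144/77053, 607425/77053] = K·y
y = (KᵀK)⁻¹·Kᵀ·(x' − x̄) = [-11, 35]
z = y + H·x̄ = [-11, 35] + [9, -36] = [-2, -1]

z = [-2, -1]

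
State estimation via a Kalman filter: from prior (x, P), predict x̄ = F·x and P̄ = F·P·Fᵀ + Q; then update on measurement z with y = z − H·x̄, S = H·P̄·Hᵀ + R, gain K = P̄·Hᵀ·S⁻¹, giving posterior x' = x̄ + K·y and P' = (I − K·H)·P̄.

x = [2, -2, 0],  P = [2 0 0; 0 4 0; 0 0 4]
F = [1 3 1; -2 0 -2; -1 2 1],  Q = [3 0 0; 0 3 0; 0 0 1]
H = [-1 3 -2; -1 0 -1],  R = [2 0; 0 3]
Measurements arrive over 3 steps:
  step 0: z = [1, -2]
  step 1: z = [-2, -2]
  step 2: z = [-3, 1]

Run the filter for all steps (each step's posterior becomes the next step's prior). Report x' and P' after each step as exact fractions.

step 0: x̄ = F·x = [-4, -4, -6]
step 0: P̄ = F·P·Fᵀ + Q = [45 -12 26; -12 27 -4; 26 -4 23]
step 0: y = z − H·x̄ = [-3, -12]
step 0: S = H·P̄·Hᵀ + R = [606 217; 217 123]
step 0: K = P̄·Hᵀ·S⁻¹ = [-952/27449 -14165/27449; 8951/27449 -12221/27449; 301/27449 -11466/27449]
step 0: x' = x̄ + K·y = [63040/27449, 10003/27449, -28005/27449]
step 0: P' = (I − K·H)·P̄ = [102874/27449 -6596/27449 -60379/27449; -6596/27449 32608/27449 43259/27449; -60379/27449 43259/27449 94777/27449]
step 1: x̄ = F·x = [65044/27449, -70070/27449, -71039/27449]
step 1: P̄ = F·P·Fᵀ + Q = [672690/27449 -373764/27449 410442/27449; -373764/27449 389919/27449 -130458/27449; 410442/27449 -130458/27449 675710/27449]
step 1: y = z − H·x̄ = [78278/27449, -60893/27449]
step 1: S = H·P̄·Hᵀ + R = [12389547/27449 4768102/27449; 4768102/27449 2251631/27449]
step 1: K = P̄·Hᵀ·S⁻¹ = [-26348118/188053897 -34666728/188053897; 60430047/188053897 -85855860/188053897; 12043812/188053897 -116218528/188053897]
step 1: x' = x̄ + K·y = [447384632/188053897, -117256456/188053897, -194524407/188053897]
step 1: P' = (I − K·H)·P̄ = [730683654/188053897 -191793174/188053897 -626683470/188053897; -191793174/188053897 275929476/188053897 449360754/188053897; -626683470/188053897 449360754/188053897 975339054/188053897]
step 2: x̄ = F·x = [-98909143/188053897, -505720450/188053897, -876421951/188053897]
step 2: P̄ = F·P·Fᵀ + Q = [5045588223/188053897 -2450717016/188053897 4338829200/188053897; -2450717016/188053897 2374784763/188053897 -1519581120/188053897; 4338829200/188053897 -1519581120/188053897 6815777161/188053897]
step 2: y = z − H·x̄ = [-898753386/188053897, -787277197/188053897]
step 2: S = H·P̄·Hᵀ + R = [104352459864/188053897 43604524553/188053897; 43604524553/188053897 21103185475/188053897]
step 2: K = P̄·Hᵀ·S⁻¹ = [-189067956798/1599619888703 -320675871297/1599619888703; 494951442411/1599619888703 -721746699273/1599619888703; 58254383139/1599619888703 -965886637814/1599619888703]
step 2: x' = x̄ + K·y = [1404752782864/1599619888703, -3645683856095/1599619888703, -3689781461817/1599619888703]
step 2: P' = (I − K·H)·P̄ = [5726999965440/1599619888703 -1393693550418/1599619888703 -4764972351549/1599619888703; -1393693550418/1599619888703 2238025543626/1599619888703 3558933648237/1599619888703; -4764972351549/1599619888703 3558933648237/1599619888703 7662632264991/1599619888703]

step 0: x' = [63040/27449, 10003/27449, -28005/27449], P' = [102874/27449 -6596/27449 -60379/27449; -6596/27449 32608/27449 43259/27449; -60379/27449 43259/27449 94777/27449]
step 1: x' = [447384632/188053897, -117256456/188053897, -194524407/188053897], P' = [730683654/188053897 -191793174/188053897 -626683470/188053897; -191793174/188053897 275929476/188053897 449360754/188053897; -626683470/188053897 449360754/188053897 975339054/188053897]
step 2: x' = [1404752782864/1599619888703, -3645683856095/1599619888703, -3689781461817/1599619888703], P' = [5726999965440/1599619888703 -1393693550418/1599619888703 -4764972351549/1599619888703; -1393693550418/1599619888703 2238025543626/1599619888703 3558933648237/1599619888703; -4764972351549/1599619888703 3558933648237/1599619888703 7662632264991/1599619888703]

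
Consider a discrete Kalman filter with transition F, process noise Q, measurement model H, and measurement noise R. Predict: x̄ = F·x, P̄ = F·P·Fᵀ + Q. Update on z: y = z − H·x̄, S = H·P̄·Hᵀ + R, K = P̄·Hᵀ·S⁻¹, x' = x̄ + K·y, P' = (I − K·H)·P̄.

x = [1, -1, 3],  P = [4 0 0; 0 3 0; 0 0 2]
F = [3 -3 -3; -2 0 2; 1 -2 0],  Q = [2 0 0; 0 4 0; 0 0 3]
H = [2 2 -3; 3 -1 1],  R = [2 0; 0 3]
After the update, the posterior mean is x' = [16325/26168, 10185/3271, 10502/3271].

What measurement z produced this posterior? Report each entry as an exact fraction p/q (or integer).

x̄ = F·x = [-3, 4, 3]
P̄ = F·P·Fᵀ + Q = [83 -36 30; -36 28 -8; 30 -8 19]
S = H·P̄·Hᵀ + R = [65 -9; -9 1209]
K = P̄·Hᵀ·S⁻¹ = [2557/26168 6837/26168; 349/3271 -387/3271; -611/3271 312/3271]
x' − x̄ = [94829/26168, -2899/3271, 689/3271] = K·y
y = (KᵀK)⁻¹·Kᵀ·(x' − x̄) = [5, 12]
z = y + H·x̄ = [5, 12] + [-7, -10] = [-2, 2]

z = [-2, 2]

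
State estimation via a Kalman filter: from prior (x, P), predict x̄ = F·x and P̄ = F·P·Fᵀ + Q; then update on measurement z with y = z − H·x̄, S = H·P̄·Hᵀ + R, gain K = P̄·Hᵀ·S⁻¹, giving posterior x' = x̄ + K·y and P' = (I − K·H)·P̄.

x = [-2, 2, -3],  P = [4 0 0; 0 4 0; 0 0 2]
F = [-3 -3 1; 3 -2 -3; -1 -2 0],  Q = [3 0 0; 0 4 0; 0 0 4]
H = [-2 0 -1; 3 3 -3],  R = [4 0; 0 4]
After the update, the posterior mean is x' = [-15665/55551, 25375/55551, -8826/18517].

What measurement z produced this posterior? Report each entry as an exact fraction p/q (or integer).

x̄ = F·x = [-3, -1, -2]
P̄ = F·P·Fᵀ + Q = [77 -18 36; -18 74 4; 36 4 24]
S = H·P̄·Hᵀ + R = [480 -186; -186 535]
K = P̄·Hᵀ·S⁻¹ = [-22204/55551 -185/18517; 11534/55551 6736/18517; -3536/18517 432/18517]
x' − x̄ = [150988/55551, 80926/55551, 28208/18517] = K·y
y = (KᵀK)⁻¹·Kᵀ·(x' − x̄) = [-7, 8]
z = y + H·x̄ = [-7, 8] + [8, -6] = [1, 2]

z = [1, 2]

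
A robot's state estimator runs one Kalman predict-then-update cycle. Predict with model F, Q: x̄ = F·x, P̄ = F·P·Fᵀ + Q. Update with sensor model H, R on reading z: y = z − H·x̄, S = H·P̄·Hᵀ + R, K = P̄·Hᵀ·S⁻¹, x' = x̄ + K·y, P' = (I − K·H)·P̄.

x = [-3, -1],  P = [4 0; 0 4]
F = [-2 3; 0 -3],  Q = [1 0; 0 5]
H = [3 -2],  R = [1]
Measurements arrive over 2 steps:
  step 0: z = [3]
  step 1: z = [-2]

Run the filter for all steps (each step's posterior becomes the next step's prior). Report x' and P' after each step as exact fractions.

step 0: x' = [3, 3], P' = [1187/358 871/179; 871/179 3967/537]
step 1: x' = [-77627/55827, -184436/167481], P' = [16966/18609 72121/55827; 72121/55827 347353/167481]

step 0: x̄ = F·x = [3, 3]
step 0: P̄ = F·P·Fᵀ + Q = [53 -36; -36 41]
step 0: y = z − H·x̄ = [0]
step 0: S = H·P̄·Hᵀ + R = [1074]
step 0: K = P̄·Hᵀ·S⁻¹ = [77/358; -95/537]
step 0: x' = x̄ + K·y = [3, 3]
step 0: P' = (I − K·H)·P̄ = [1187/358 871/179; 871/179 3967/537]
step 1: x̄ = F·x = [3, -9]
step 1: P̄ = F·P·Fᵀ + Q = [4002/179 -6675/179; -6675/179 12796/179]
step 1: y = z − H·x̄ = [-29]
step 1: S = H·P̄·Hᵀ + R = [167481/179]
step 1: K = P̄·Hᵀ·S⁻¹ = [8452/55827; -45617/167481]
step 1: x' = x̄ + K·y = [-77627/55827, -184436/167481]
step 1: P' = (I − K·H)·P̄ = [16966/18609 72121/55827; 72121/55827 347353/167481]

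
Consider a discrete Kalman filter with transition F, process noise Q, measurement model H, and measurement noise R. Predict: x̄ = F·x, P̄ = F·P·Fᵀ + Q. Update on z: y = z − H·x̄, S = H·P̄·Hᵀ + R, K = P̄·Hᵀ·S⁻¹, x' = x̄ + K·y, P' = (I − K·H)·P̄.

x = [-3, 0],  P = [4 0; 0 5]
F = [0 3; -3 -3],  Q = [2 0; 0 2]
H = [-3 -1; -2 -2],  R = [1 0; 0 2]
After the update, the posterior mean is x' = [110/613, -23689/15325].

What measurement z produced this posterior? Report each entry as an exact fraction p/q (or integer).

z = [1, 3]

x̄ = F·x = [0, 9]
P̄ = F·P·Fᵀ + Q = [47 -45; -45 83]
S = H·P̄·Hᵀ + R = [237 88; 88 162]
K = P̄·Hᵀ·S⁻¹ = [-304/613 150/613; 7556/15325 -11294/15325]
x' − x̄ = [110/613, -161614/15325] = K·y
y = (KᵀK)⁻¹·Kᵀ·(x' − x̄) = [10, 21]
z = y + H·x̄ = [10, 21] + [-9, -18] = [1, 3]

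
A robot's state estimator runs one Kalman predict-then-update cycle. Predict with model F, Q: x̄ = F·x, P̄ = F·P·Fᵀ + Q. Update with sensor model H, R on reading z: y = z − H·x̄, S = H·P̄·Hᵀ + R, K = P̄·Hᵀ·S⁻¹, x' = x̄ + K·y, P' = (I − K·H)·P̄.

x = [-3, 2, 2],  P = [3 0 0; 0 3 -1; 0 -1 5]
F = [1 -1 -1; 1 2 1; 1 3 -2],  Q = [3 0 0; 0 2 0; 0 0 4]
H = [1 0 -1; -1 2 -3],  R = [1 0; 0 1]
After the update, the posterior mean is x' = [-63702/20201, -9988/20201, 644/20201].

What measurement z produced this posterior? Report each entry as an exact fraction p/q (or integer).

x̄ = F·x = [-7, 3, -1]
P̄ = F·P·Fᵀ + Q = [12 -5 5; -5 18 12; 5 12 66]
S = H·P̄·Hᵀ + R = [69 142; 142 585]
K = P̄·Hᵀ·S⁻¹ = [9349/20201 -3547/20201; -10655/20201 2759/20201; -10267/20201 -3689/20201]
x' − x̄ = [77705/20201, -70591/20201, 20845/20201] = K·y
y = (KᵀK)⁻¹·Kᵀ·(x' − x̄) = [3, -14]
z = y + H·x̄ = [3, -14] + [-6, 16] = [-3, 2]

z = [-3, 2]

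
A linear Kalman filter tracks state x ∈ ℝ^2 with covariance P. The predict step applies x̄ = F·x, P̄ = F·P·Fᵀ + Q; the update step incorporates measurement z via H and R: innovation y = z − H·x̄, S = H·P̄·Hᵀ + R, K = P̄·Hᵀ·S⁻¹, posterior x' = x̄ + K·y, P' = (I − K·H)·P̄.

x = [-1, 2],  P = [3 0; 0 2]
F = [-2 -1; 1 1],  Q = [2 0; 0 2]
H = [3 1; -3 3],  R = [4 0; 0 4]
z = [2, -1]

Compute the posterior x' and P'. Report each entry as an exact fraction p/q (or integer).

x̄ = F·x = [0, 1]
P̄ = F·P·Fᵀ + Q = [16 -8; -8 7]
y = z − H·x̄ = [1, -4]
S = H·P̄·Hᵀ + R = [107 -171; -171 355]
K = P̄·Hᵀ·S⁻¹ = [236/1093 -108/1093; 415/2186 477/2186]
x' = x̄ + K·y = [668/1093, 693/2186]
P' = (I − K·H)·P̄ = [272/1093 128/1093; 128/1093 446/1093]

x' = [668/1093, 693/2186]
P' = [272/1093 128/1093; 128/1093 446/1093]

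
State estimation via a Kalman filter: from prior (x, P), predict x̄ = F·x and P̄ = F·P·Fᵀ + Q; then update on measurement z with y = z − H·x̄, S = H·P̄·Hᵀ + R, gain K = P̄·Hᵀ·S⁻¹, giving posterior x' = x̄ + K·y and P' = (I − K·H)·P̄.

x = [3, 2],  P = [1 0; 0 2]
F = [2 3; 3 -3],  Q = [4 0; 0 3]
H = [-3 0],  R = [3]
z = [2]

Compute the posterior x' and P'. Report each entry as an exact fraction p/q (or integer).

x' = [-40/79, 693/79]
P' = [26/79 -12/79; -12/79 1938/79]

x̄ = F·x = [12, 3]
P̄ = F·P·Fᵀ + Q = [26 -12; -12 30]
y = z − H·x̄ = [38]
S = H·P̄·Hᵀ + R = [237]
K = P̄·Hᵀ·S⁻¹ = [-26/79; 12/79]
x' = x̄ + K·y = [-40/79, 693/79]
P' = (I − K·H)·P̄ = [26/79 -12/79; -12/79 1938/79]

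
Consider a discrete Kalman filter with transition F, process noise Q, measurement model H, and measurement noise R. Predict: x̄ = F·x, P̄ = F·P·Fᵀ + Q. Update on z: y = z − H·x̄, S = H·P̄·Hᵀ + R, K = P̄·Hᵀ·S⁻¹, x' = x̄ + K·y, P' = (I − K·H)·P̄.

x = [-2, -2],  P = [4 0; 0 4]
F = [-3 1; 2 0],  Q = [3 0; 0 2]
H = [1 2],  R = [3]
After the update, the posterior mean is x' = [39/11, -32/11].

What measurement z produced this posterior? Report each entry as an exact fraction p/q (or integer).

z = [-2]

x̄ = F·x = [4, -4]
P̄ = F·P·Fᵀ + Q = [43 -24; -24 18]
S = H·P̄·Hᵀ + R = [22]
K = P̄·Hᵀ·S⁻¹ = [-5/22; 6/11]
x' − x̄ = [-5/11, 12/11] = K·y
y = (KᵀK)⁻¹·Kᵀ·(x' − x̄) = [2]
z = y + H·x̄ = [2] + [-4] = [-2]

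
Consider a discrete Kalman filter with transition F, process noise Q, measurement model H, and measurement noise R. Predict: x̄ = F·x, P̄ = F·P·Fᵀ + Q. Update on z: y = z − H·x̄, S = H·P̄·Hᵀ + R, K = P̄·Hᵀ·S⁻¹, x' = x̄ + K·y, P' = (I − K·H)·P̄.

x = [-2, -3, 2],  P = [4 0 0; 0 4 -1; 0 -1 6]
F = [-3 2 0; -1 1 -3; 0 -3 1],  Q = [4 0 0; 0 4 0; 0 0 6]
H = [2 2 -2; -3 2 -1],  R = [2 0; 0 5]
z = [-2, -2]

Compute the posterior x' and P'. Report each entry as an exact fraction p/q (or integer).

x' = [113070/129217, 904709/387651, 1639145/387651]
P' = [101564/129217 248678/129217 328534/129217; 248678/129217 3205964/387651 3884696/387651; 328534/129217 3884696/387651 4931426/387651]

x̄ = F·x = [0, -7, 11]
P̄ = F·P·Fᵀ + Q = [56 26 -26; 26 72 -40; -26 -40 54]
y = z − H·x̄ = [34, 23]
S = H·P̄·Hᵀ + R = [1466 144; 144 543]
K = P̄·Hᵀ·S⁻¹ = [21708/129217 -27174/129217; 22434/129217 57826/387651; -20376/129217 -23768/387651]
x' = x̄ + K·y = [113070/129217, 904709/387651, 1639145/387651]
P' = (I − K·H)·P̄ = [101564/129217 248678/129217 328534/129217; 248678/129217 3205964/387651 3884696/387651; 328534/129217 3884696/387651 4931426/387651]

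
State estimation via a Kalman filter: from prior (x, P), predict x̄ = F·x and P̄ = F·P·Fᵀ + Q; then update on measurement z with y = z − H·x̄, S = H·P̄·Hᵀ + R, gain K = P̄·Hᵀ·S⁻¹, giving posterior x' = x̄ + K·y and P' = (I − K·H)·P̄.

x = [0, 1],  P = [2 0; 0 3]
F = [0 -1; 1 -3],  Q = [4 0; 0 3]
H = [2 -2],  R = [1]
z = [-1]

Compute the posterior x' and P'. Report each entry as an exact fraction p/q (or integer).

x' = [-13/17, -5/17]
P' = [579/85 581/85; 581/85 604/85]

x̄ = F·x = [-1, -3]
P̄ = F·P·Fᵀ + Q = [7 9; 9 32]
y = z − H·x̄ = [-5]
S = H·P̄·Hᵀ + R = [85]
K = P̄·Hᵀ·S⁻¹ = [-4/85; -46/85]
x' = x̄ + K·y = [-13/17, -5/17]
P' = (I − K·H)·P̄ = [579/85 581/85; 581/85 604/85]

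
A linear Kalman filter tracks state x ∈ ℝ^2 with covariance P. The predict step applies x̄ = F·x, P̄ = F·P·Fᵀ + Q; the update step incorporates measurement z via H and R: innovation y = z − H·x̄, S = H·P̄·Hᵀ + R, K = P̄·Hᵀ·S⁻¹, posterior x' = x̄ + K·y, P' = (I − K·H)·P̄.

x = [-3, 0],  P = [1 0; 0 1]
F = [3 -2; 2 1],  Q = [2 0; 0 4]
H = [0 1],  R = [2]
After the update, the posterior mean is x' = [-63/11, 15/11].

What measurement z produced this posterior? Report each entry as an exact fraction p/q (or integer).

z = [3]

x̄ = F·x = [-9, -6]
P̄ = F·P·Fᵀ + Q = [15 4; 4 9]
S = H·P̄·Hᵀ + R = [11]
K = P̄·Hᵀ·S⁻¹ = [4/11; 9/11]
x' − x̄ = [36/11, 81/11] = K·y
y = (KᵀK)⁻¹·Kᵀ·(x' − x̄) = [9]
z = y + H·x̄ = [9] + [-6] = [3]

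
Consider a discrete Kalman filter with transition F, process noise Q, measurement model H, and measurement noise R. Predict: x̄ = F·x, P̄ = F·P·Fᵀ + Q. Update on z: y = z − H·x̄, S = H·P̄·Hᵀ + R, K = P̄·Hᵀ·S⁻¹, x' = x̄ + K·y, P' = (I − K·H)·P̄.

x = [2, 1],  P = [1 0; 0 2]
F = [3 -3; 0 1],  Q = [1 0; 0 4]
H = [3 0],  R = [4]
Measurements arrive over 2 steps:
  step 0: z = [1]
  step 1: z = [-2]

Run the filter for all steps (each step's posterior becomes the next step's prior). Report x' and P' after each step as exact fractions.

step 0: x' = [3/8, 25/16], P' = [7/16 -3/32; -3/32 303/64]
step 1: x' = [-19818/28615, 20551/28615], P' = [12604/28615 -3708/28615; -3708/28615 129091/28615]

step 0: x̄ = F·x = [3, 1]
step 0: P̄ = F·P·Fᵀ + Q = [28 -6; -6 6]
step 0: y = z − H·x̄ = [-8]
step 0: S = H·P̄·Hᵀ + R = [256]
step 0: K = P̄·Hᵀ·S⁻¹ = [21/64; -9/128]
step 0: x' = x̄ + K·y = [3/8, 25/16]
step 0: P' = (I − K·H)·P̄ = [7/16 -3/32; -3/32 303/64]
step 1: x̄ = F·x = [-57/16, 25/16]
step 1: P̄ = F·P·Fᵀ + Q = [3151/64 -927/64; -927/64 559/64]
step 1: y = z − H·x̄ = [139/16]
step 1: S = H·P̄·Hᵀ + R = [28615/64]
step 1: K = P̄·Hᵀ·S⁻¹ = [9453/28615; -2781/28615]
step 1: x' = x̄ + K·y = [-19818/28615, 20551/28615]
step 1: P' = (I − K·H)·P̄ = [12604/28615 -3708/28615; -3708/28615 129091/28615]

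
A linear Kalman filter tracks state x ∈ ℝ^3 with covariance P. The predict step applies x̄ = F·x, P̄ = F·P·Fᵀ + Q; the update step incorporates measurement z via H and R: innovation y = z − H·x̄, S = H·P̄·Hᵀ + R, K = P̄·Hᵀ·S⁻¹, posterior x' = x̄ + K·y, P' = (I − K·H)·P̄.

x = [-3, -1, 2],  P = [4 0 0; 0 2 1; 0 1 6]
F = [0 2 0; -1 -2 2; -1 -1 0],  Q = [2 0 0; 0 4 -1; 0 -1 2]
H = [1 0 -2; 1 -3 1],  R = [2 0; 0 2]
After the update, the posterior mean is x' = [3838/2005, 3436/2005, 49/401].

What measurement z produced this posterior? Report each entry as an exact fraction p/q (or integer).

z = [2, -3]

x̄ = F·x = [-2, 9, 4]
P̄ = F·P·Fᵀ + Q = [10 -4 -4; -4 32 5; -4 5 8]
S = H·P̄·Hᵀ + R = [60 40; 40 294]
K = P̄·Hᵀ·S⁻¹ = [1143/4010 9/401; -79/4010 -257/802; -136/401 7/802]
x' − x̄ = [7848/2005, -14609/2005, -1555/401] = K·y
y = (KᵀK)⁻¹·Kᵀ·(x' − x̄) = [12, 22]
z = y + H·x̄ = [12, 22] + [-10, -25] = [2, -3]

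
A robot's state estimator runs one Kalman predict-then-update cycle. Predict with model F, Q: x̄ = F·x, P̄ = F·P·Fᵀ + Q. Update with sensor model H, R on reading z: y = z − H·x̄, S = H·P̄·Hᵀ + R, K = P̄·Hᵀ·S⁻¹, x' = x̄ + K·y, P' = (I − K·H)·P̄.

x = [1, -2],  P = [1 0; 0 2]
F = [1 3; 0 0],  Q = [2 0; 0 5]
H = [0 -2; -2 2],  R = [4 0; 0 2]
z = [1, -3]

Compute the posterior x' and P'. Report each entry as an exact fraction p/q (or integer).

x' = [193/268, -345/536]
P' = [84/67 105/134; 105/134 215/268]

x̄ = F·x = [-5, 0]
P̄ = F·P·Fᵀ + Q = [21 0; 0 5]
y = z − H·x̄ = [1, -13]
S = H·P̄·Hᵀ + R = [24 -20; -20 106]
K = P̄·Hᵀ·S⁻¹ = [-105/268 -63/134; -215/536 5/268]
x' = x̄ + K·y = [193/268, -345/536]
P' = (I − K·H)·P̄ = [84/67 105/134; 105/134 215/268]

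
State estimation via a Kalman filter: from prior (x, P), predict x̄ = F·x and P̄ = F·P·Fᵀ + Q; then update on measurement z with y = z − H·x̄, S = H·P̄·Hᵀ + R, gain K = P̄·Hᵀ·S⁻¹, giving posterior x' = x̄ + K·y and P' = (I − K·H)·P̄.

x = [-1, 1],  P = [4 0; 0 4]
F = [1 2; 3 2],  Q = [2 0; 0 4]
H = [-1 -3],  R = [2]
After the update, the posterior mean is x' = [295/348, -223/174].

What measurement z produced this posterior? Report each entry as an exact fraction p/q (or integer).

z = [3]

x̄ = F·x = [1, -1]
P̄ = F·P·Fᵀ + Q = [22 28; 28 56]
S = H·P̄·Hᵀ + R = [696]
K = P̄·Hᵀ·S⁻¹ = [-53/348; -49/174]
x' − x̄ = [-53/348, -49/174] = K·y
y = (KᵀK)⁻¹·Kᵀ·(x' − x̄) = [1]
z = y + H·x̄ = [1] + [2] = [3]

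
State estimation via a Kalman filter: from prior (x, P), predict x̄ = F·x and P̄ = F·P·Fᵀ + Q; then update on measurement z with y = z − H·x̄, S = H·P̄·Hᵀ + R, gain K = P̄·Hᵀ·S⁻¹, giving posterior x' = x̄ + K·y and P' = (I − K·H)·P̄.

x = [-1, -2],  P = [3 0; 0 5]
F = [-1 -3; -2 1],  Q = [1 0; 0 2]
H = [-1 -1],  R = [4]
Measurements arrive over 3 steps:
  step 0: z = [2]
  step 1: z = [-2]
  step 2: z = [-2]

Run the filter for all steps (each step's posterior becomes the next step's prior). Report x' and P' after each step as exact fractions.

step 0: x' = [1/3, -5/3], P' = [523/27 -443/27; -443/27 463/27]
step 1: x' = [6849/1432, -3949/1432], P' = [99981/1432 -101977/1432; -101977/1432 109269/1432]
step 2: x' = [-1354827/123205, 307837/24641], P' = [21736953/123205 -4479197/24641; -4479197/24641 4704985/24641]

step 0: x̄ = F·x = [7, 0]
step 0: P̄ = F·P·Fᵀ + Q = [49 -9; -9 19]
step 0: y = z − H·x̄ = [9]
step 0: S = H·P̄·Hᵀ + R = [54]
step 0: K = P̄·Hᵀ·S⁻¹ = [-20/27; -5/27]
step 0: x' = x̄ + K·y = [1/3, -5/3]
step 0: P' = (I − K·H)·P̄ = [523/27 -443/27; -443/27 463/27]
step 1: x̄ = F·x = [14/3, -7/3]
step 1: P̄ = F·P·Fᵀ + Q = [2059/27 -2558/27; -2558/27 4381/27]
step 1: y = z − H·x̄ = [1/3]
step 1: S = H·P̄·Hᵀ + R = [1432/27]
step 1: K = P̄·Hᵀ·S⁻¹ = [499/1432; -1823/1432]
step 1: x' = x̄ + K·y = [6849/1432, -3949/1432]
step 1: P' = (I − K·H)·P̄ = [99981/1432 -101977/1432; -101977/1432 109269/1432]
step 2: x̄ = F·x = [2499/716, -17647/1432]
step 2: P̄ = F·P·Fᵀ + Q = [118243/358 -318865/716; -318865/716 919965/1432]
step 2: y = z − H·x̄ = [-15513/1432]
step 2: S = H·P̄·Hᵀ + R = [123205/1432]
step 2: K = P̄·Hᵀ·S⁻¹ = [164758/123205; -56447/24641]
step 2: x' = x̄ + K·y = [-1354827/123205, 307837/24641]
step 2: P' = (I − K·H)·P̄ = [21736953/123205 -4479197/24641; -4479197/24641 4704985/24641]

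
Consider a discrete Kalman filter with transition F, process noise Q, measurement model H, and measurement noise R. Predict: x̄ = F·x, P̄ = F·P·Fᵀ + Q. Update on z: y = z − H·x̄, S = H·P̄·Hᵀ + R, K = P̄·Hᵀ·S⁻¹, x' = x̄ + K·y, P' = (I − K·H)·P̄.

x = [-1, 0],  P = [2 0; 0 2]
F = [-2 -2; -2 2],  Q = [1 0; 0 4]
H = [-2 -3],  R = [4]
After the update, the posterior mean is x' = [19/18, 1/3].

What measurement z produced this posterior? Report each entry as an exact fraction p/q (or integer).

x̄ = F·x = [2, 2]
P̄ = F·P·Fᵀ + Q = [17 0; 0 20]
S = H·P̄·Hᵀ + R = [252]
K = P̄·Hᵀ·S⁻¹ = [-17/126; -5/21]
x' − x̄ = [-17/18, -5/3] = K·y
y = (KᵀK)⁻¹·Kᵀ·(x' − x̄) = [7]
z = y + H·x̄ = [7] + [-10] = [-3]

z = [-3]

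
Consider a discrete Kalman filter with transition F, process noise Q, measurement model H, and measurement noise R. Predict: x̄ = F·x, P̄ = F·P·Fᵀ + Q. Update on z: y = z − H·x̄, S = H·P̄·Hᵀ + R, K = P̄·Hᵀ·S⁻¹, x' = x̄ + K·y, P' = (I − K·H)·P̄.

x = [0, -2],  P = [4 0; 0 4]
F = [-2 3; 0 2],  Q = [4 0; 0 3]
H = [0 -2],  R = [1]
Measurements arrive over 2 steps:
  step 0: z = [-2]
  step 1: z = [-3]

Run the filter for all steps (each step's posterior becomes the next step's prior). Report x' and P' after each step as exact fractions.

step 0: x̄ = F·x = [-6, -4]
step 0: P̄ = F·P·Fᵀ + Q = [56 24; 24 19]
step 0: y = z − H·x̄ = [-10]
step 0: S = H·P̄·Hᵀ + R = [77]
step 0: K = P̄·Hᵀ·S⁻¹ = [-48/77; -38/77]
step 0: x' = x̄ + K·y = [18/77, 72/77]
step 0: P' = (I − K·H)·P̄ = [2008/77 24/77; 24/77 19/77]
step 1: x̄ = F·x = [180/77, 144/77]
step 1: P̄ = F·P·Fᵀ + Q = [8223/77 18/77; 18/77 307/77]
step 1: y = z − H·x̄ = [57/77]
step 1: S = H·P̄·Hᵀ + R = [1305/77]
step 1: K = P̄·Hᵀ·S⁻¹ = [-4/145; -614/1305]
step 1: x' = x̄ + K·y = [336/145, 662/435]
step 1: P' = (I − K·H)·P̄ = [15483/145 2/145; 2/145 307/1305]

step 0: x' = [18/77, 72/77], P' = [2008/77 24/77; 24/77 19/77]
step 1: x' = [336/145, 662/435], P' = [15483/145 2/145; 2/145 307/1305]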